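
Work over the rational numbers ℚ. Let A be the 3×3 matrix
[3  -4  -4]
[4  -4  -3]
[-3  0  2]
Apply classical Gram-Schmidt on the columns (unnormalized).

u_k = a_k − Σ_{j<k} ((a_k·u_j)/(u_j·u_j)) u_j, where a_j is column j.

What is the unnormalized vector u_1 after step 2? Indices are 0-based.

u_1 = (-26/17, -12/17, -42/17)

Step 1: u_0 = a_0 = (3, 4, -3).
Step 2: u_1 = a_1 − (-14/17)·u_0 = (-26/17, -12/17, -42/17).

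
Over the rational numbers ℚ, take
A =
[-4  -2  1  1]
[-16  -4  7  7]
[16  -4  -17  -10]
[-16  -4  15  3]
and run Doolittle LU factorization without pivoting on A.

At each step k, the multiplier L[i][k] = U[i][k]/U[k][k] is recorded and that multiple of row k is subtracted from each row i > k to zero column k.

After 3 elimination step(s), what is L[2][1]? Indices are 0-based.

k=0: U[0][0]=-4
  eliminate (1,0): mult=4, new row 1: (0, 4, 3, 3); set L[1][0]=4
  eliminate (2,0): mult=-4, new row 2: (0, -12, -13, -6); set L[2][0]=-4
  eliminate (3,0): mult=4, new row 3: (0, 4, 11, -1); set L[3][0]=4
k=1: U[1][1]=4
  eliminate (2,1): mult=-3, new row 2: (0, 0, -4, 3); set L[2][1]=-3
  eliminate (3,1): mult=1, new row 3: (0, 0, 8, -4); set L[3][1]=1
k=2: U[2][2]=-4
  eliminate (3,2): mult=-2, new row 3: (0, 0, 0, 2); set L[3][2]=-2

L[2][1] = -3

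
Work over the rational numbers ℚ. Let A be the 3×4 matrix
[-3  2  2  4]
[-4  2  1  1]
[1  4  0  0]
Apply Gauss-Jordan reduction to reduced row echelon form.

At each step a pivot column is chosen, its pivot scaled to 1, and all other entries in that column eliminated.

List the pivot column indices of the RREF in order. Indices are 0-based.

step 1: normalize row 0 (÷-3) = (1, -2/3, -2/3, -4/3)
  row 1: subtract -4×row0 = (0, -2/3, -5/3, -13/3)
  row 2: subtract 1×row0 = (0, 14/3, 2/3, 4/3)
step 2: normalize row 1 (÷-2/3) = (0, 1, 5/2, 13/2)
  row 0: subtract -2/3×row1 = (1, 0, 1, 3)
  row 2: subtract 14/3×row1 = (0, 0, -11, -29)
step 3: normalize row 2 (÷-11) = (0, 0, 1, 29/11)
  row 0: subtract 1×row2 = (1, 0, 0, 4/11)
  row 1: subtract 5/2×row2 = (0, 1, 0, -1/11)

pivot columns: 0, 1, 2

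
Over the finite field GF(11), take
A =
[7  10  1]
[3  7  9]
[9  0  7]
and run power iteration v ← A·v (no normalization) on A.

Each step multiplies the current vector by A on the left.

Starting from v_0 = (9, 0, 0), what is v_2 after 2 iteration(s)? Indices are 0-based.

v_2 = (0, 7, 1)

v_0 = (9, 0, 0).
v_1 = A·v_0 = (8, 5, 4).
v_2 = A·v_1 = (0, 7, 1).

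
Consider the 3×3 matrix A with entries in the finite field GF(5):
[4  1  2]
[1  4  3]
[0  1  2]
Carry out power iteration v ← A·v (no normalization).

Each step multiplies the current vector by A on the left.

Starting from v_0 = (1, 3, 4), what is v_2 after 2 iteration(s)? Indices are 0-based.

v_0 = (1, 3, 4).
v_1 = A·v_0 = (0, 0, 1).
v_2 = A·v_1 = (2, 3, 2).

v_2 = (2, 3, 2)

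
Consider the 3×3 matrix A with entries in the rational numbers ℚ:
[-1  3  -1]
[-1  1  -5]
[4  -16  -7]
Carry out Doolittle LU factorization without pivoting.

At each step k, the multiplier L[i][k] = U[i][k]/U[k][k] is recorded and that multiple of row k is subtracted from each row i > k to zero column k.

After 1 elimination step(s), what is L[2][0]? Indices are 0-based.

Step 1: pivot at (0,0) is -1.
  row1 ← row1 − (1)·row0  ⇒  L[1][0]=1, U row1=(0, -2, -4)
  row2 ← row2 − (-4)·row0  ⇒  L[2][0]=-4, U row2=(0, -4, -11)

L[2][0] = -4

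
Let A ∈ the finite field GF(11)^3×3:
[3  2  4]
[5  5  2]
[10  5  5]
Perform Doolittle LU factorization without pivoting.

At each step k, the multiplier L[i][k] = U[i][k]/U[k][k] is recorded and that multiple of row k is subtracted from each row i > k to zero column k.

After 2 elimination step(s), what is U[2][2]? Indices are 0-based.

U[2][2] = 9

k=0: U[0][0]=3
  eliminate (1,0): mult=9, new row 1: (0, 9, 10); set L[1][0]=9
  eliminate (2,0): mult=7, new row 2: (0, 2, 10); set L[2][0]=7
k=1: U[1][1]=9
  eliminate (2,1): mult=10, new row 2: (0, 0, 9); set L[2][1]=10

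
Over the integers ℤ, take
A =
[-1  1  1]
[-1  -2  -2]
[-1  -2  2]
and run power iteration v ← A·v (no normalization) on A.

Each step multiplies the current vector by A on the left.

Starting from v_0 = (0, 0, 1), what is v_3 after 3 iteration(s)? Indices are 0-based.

v_3 = (7, -11, 17)

v_0 = (0, 0, 1).
v_1 = A·v_0 = (1, -2, 2).
v_2 = A·v_1 = (-1, -1, 7).
v_3 = A·v_2 = (7, -11, 17).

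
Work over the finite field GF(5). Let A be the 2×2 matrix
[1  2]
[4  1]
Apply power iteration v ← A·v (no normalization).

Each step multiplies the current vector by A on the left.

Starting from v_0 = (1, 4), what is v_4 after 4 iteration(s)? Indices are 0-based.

v_0 = (1, 4).
v_1 = A·v_0 = (4, 3).
v_2 = A·v_1 = (0, 4).
v_3 = A·v_2 = (3, 4).
v_4 = A·v_3 = (1, 1).

v_4 = (1, 1)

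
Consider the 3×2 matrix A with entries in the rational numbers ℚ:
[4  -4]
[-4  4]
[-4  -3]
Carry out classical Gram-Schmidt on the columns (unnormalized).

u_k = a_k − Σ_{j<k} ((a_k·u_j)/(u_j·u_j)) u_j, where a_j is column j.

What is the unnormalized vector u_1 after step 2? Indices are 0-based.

Step 1: u_0 = a_0 = (4, -4, -4).
Step 2: u_1 = a_1 − (-5/12)·u_0 = (-7/3, 7/3, -14/3).

u_1 = (-7/3, 7/3, -14/3)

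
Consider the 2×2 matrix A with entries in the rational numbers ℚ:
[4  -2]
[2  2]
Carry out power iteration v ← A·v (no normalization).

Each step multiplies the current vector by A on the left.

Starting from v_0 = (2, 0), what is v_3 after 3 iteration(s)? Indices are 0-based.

v_0 = (2, 0).
v_1 = A·v_0 = (8, 4).
v_2 = A·v_1 = (24, 24).
v_3 = A·v_2 = (48, 96).

v_3 = (48, 96)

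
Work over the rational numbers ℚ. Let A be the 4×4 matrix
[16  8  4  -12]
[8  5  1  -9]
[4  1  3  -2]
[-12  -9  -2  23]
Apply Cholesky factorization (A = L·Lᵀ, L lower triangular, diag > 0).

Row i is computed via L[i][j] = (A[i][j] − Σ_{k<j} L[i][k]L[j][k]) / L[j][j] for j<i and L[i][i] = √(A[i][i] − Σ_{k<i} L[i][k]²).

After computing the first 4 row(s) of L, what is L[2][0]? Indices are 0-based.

L[2][0] = 1

Step 1: L[0][0] = √(16) = 4.
  L[1][0] = (8) / L[0][0] = 2.
Step 2: L[1][1] = √(1) = 1.
  L[2][0] = (4) / L[0][0] = 1.
  L[2][1] = (-1) / L[1][1] = -1.
Step 3: L[2][2] = √(1) = 1.
  L[3][0] = (-12) / L[0][0] = -3.
  L[3][1] = (-3) / L[1][1] = -3.
  L[3][2] = (-2) / L[2][2] = -2.
Step 4: L[3][3] = √(1) = 1.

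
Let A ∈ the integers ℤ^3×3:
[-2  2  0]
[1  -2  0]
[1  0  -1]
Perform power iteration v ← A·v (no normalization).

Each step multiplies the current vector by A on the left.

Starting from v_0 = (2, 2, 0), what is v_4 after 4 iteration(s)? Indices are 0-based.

v_4 = (-56, 40, 18)

v_0 = (2, 2, 0).
v_1 = A·v_0 = (0, -2, 2).
v_2 = A·v_1 = (-4, 4, -2).
v_3 = A·v_2 = (16, -12, -2).
v_4 = A·v_3 = (-56, 40, 18).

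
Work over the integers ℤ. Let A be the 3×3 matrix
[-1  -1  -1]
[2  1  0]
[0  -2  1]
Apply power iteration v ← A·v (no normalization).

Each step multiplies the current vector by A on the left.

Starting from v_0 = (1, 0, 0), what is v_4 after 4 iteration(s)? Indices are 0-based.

v_0 = (1, 0, 0).
v_1 = A·v_0 = (-1, 2, 0).
v_2 = A·v_1 = (-1, 0, -4).
v_3 = A·v_2 = (5, -2, -4).
v_4 = A·v_3 = (1, 8, 0).

v_4 = (1, 8, 0)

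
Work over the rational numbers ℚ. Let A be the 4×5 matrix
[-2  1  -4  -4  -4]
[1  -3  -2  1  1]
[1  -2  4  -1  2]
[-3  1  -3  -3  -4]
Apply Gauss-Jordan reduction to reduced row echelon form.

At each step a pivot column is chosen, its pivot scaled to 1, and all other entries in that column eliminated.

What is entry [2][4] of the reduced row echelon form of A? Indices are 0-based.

M[2][4] = 9/29

pivot(0,0)=-2: scale R0 → (1, -1/2, 2, 2, 2)
  clear (1,0): R1 −= (1)R0 → (0, -5/2, -4, -1, -1)
  clear (2,0): R2 −= (1)R0 → (0, -3/2, 2, -3, 0)
  clear (3,0): R3 −= (-3)R0 → (0, -1/2, 3, 3, 2)
pivot(1,1)=-5/2: scale R1 → (0, 1, 8/5, 2/5, 2/5)
  clear (0,1): R0 −= (-1/2)R1 → (1, 0, 14/5, 11/5, 11/5)
  clear (2,1): R2 −= (-3/2)R1 → (0, 0, 22/5, -12/5, 3/5)
  clear (3,1): R3 −= (-1/2)R1 → (0, 0, 19/5, 16/5, 11/5)
pivot(2,2)=22/5: scale R2 → (0, 0, 1, -6/11, 3/22)
  clear (0,2): R0 −= (14/5)R2 → (1, 0, 0, 41/11, 20/11)
  clear (1,2): R1 −= (8/5)R2 → (0, 1, 0, 14/11, 2/11)
  clear (3,2): R3 −= (19/5)R2 → (0, 0, 0, 58/11, 37/22)
pivot(3,3)=58/11: scale R3 → (0, 0, 0, 1, 37/116)
  clear (0,3): R0 −= (41/11)R3 → (1, 0, 0, 0, 73/116)
  clear (1,3): R1 −= (14/11)R3 → (0, 1, 0, 0, -13/58)
  clear (2,3): R2 −= (-6/11)R3 → (0, 0, 1, 0, 9/29)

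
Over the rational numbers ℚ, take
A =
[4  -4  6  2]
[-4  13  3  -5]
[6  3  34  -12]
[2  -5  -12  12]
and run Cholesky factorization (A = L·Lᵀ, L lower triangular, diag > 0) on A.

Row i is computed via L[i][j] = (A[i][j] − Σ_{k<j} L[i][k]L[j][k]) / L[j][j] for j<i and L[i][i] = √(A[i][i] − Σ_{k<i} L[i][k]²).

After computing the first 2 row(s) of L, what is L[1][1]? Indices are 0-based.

L[1][1] = 3

Step 1: L[0][0] = √(4) = 2.
  L[1][0] = (-4) / L[0][0] = -2.
Step 2: L[1][1] = √(9) = 3.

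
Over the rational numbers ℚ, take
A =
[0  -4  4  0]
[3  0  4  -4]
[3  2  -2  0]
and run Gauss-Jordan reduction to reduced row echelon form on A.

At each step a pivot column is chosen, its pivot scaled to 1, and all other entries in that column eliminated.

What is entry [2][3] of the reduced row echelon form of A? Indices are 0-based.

pivot(0,0): swap R0↔R1
pivot(0,0)=3: scale R0 → (1, 0, 4/3, -4/3)
  clear (2,0): R2 −= (3)R0 → (0, 2, -6, 4)
pivot(1,1)=-4: scale R1 → (0, 1, -1, 0)
  clear (2,1): R2 −= (2)R1 → (0, 0, -4, 4)
pivot(2,2)=-4: scale R2 → (0, 0, 1, -1)
  clear (0,2): R0 −= (4/3)R2 → (1, 0, 0, 0)
  clear (1,2): R1 −= (-1)R2 → (0, 1, 0, -1)

M[2][3] = -1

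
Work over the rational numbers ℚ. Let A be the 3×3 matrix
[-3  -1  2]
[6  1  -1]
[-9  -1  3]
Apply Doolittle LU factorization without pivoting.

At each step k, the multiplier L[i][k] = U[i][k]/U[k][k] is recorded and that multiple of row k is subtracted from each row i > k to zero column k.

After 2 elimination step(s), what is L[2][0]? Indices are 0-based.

L[2][0] = 3

[col 0] pivot -3
  R1 -= -2*R0 → (0, -1, 3)  (L[1][0] := -2)
  R2 -= 3*R0 → (0, 2, -3)  (L[2][0] := 3)
[col 1] pivot -1
  R2 -= -2*R1 → (0, 0, 3)  (L[2][1] := -2)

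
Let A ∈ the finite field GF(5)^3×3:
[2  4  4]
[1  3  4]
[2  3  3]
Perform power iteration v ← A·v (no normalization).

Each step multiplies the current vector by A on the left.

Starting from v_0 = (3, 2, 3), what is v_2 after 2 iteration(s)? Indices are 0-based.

v_0 = (3, 2, 3).
v_1 = A·v_0 = (1, 1, 1).
v_2 = A·v_1 = (0, 3, 3).

v_2 = (0, 3, 3)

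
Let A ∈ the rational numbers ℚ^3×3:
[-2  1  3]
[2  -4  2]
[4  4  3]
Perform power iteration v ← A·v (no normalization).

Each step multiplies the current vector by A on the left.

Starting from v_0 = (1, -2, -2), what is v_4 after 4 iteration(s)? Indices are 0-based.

v_0 = (1, -2, -2).
v_1 = A·v_0 = (-10, 6, -10).
v_2 = A·v_1 = (-4, -64, -46).
v_3 = A·v_2 = (-194, 156, -410).
v_4 = A·v_3 = (-686, -1832, -1382).

v_4 = (-686, -1832, -1382)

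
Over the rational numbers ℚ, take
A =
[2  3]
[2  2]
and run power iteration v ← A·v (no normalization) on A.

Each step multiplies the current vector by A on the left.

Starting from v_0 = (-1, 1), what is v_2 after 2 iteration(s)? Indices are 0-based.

v_2 = (2, 2)

v_0 = (-1, 1).
v_1 = A·v_0 = (1, 0).
v_2 = A·v_1 = (2, 2).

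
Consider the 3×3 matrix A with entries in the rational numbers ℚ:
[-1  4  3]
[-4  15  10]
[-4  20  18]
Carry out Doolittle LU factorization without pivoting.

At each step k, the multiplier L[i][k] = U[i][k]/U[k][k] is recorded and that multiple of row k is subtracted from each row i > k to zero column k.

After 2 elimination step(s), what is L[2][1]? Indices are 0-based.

Step 1: pivot at (0,0) is -1.
  row1 ← row1 − (4)·row0  ⇒  L[1][0]=4, U row1=(0, -1, -2)
  row2 ← row2 − (4)·row0  ⇒  L[2][0]=4, U row2=(0, 4, 6)
Step 2: pivot at (1,1) is -1.
  row2 ← row2 − (-4)·row1  ⇒  L[2][1]=-4, U row2=(0, 0, -2)

L[2][1] = -4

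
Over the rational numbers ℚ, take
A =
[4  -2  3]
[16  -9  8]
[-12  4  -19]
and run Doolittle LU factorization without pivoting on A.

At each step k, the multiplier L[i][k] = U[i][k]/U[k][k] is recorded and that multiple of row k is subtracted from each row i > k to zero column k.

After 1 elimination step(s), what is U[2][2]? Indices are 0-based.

Step 1: pivot at (0,0) is 4.
  row1 ← row1 − (4)·row0  ⇒  L[1][0]=4, U row1=(0, -1, -4)
  row2 ← row2 − (-3)·row0  ⇒  L[2][0]=-3, U row2=(0, -2, -10)

U[2][2] = -10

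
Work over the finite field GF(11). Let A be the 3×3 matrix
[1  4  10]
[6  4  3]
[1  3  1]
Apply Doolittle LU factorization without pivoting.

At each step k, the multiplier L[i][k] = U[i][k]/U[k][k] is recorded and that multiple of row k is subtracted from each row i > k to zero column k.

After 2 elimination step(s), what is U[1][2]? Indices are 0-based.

U[1][2] = 9

k=0: U[0][0]=1
  eliminate (1,0): mult=6, new row 1: (0, 2, 9); set L[1][0]=6
  eliminate (2,0): mult=1, new row 2: (0, 10, 2); set L[2][0]=1
k=1: U[1][1]=2
  eliminate (2,1): mult=5, new row 2: (0, 0, 1); set L[2][1]=5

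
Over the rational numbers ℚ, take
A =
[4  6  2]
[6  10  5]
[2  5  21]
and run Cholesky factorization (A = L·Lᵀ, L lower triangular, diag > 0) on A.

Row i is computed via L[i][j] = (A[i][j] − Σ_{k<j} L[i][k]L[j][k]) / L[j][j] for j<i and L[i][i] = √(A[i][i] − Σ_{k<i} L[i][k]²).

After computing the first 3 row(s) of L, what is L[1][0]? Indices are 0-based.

Step 1: L[0][0] = √(4) = 2.
  L[1][0] = (6) / L[0][0] = 3.
Step 2: L[1][1] = √(1) = 1.
  L[2][0] = (2) / L[0][0] = 1.
  L[2][1] = (2) / L[1][1] = 2.
Step 3: L[2][2] = √(16) = 4.

L[1][0] = 3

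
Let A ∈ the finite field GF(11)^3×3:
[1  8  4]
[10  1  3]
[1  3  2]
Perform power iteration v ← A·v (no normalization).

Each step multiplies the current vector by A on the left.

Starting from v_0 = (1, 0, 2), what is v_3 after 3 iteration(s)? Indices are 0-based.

v_0 = (1, 0, 2).
v_1 = A·v_0 = (9, 5, 5).
v_2 = A·v_1 = (3, 0, 1).
v_3 = A·v_2 = (7, 0, 5).

v_3 = (7, 0, 5)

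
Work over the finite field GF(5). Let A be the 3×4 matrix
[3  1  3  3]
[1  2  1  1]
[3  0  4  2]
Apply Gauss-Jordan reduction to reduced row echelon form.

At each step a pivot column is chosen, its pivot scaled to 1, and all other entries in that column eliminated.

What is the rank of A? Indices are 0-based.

[1] R0 /= 3  ⇒  (1, 2, 1, 1)
     R1 -= 1·R0  ⇒  (0, 0, 0, 0)
     R2 -= 3·R0  ⇒  (0, 4, 1, 4)
[2] R1 <-> R2
[2] R1 /= 4  ⇒  (0, 1, 4, 1)
     R0 -= 2·R1  ⇒  (1, 0, 3, 4)
column 2 empty below row 2
column 3 empty below row 2

rank = 2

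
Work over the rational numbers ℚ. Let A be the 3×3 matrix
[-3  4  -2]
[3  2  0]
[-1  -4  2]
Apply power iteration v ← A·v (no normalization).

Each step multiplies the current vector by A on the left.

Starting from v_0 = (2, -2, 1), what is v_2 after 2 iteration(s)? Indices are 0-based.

v_0 = (2, -2, 1).
v_1 = A·v_0 = (-16, 2, 8).
v_2 = A·v_1 = (40, -44, 24).

v_2 = (40, -44, 24)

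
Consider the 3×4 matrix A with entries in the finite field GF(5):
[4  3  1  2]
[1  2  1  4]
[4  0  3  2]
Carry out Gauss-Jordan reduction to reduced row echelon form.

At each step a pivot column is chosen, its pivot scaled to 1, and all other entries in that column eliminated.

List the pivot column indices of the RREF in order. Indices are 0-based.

pivot(0,0)=4: scale R0 → (1, 2, 4, 3)
  clear (1,0): R1 −= (1)R0 → (0, 0, 2, 1)
  clear (2,0): R2 −= (4)R0 → (0, 2, 2, 0)
pivot(1,1): swap R1↔R2
pivot(1,1)=2: scale R1 → (0, 1, 1, 0)
  clear (0,1): R0 −= (2)R1 → (1, 0, 2, 3)
pivot(2,2)=2: scale R2 → (0, 0, 1, 3)
  clear (0,2): R0 −= (2)R2 → (1, 0, 0, 2)
  clear (1,2): R1 −= (1)R2 → (0, 1, 0, 2)

pivot columns: 0, 1, 2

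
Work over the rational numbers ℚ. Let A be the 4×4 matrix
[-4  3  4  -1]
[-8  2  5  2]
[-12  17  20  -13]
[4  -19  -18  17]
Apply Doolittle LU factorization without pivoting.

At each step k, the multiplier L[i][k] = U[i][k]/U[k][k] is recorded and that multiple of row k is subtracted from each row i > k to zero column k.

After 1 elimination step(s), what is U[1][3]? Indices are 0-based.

[col 0] pivot -4
  R1 -= 2*R0 → (0, -4, -3, 4)  (L[1][0] := 2)
  R2 -= 3*R0 → (0, 8, 8, -10)  (L[2][0] := 3)
  R3 -= -1*R0 → (0, -16, -14, 16)  (L[3][0] := -1)

U[1][3] = 4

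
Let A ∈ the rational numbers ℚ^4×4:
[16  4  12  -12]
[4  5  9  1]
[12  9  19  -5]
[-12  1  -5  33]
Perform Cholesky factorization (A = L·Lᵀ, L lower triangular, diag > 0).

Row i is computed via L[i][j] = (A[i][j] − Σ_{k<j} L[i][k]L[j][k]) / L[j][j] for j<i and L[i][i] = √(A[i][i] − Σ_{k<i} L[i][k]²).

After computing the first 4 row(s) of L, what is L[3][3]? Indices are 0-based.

L[3][3] = 4

Step 1: L[0][0] = √(16) = 4.
  L[1][0] = (4) / L[0][0] = 1.
Step 2: L[1][1] = √(4) = 2.
  L[2][0] = (12) / L[0][0] = 3.
  L[2][1] = (6) / L[1][1] = 3.
Step 3: L[2][2] = √(1) = 1.
  L[3][0] = (-12) / L[0][0] = -3.
  L[3][1] = (4) / L[1][1] = 2.
  L[3][2] = (-2) / L[2][2] = -2.
Step 4: L[3][3] = √(16) = 4.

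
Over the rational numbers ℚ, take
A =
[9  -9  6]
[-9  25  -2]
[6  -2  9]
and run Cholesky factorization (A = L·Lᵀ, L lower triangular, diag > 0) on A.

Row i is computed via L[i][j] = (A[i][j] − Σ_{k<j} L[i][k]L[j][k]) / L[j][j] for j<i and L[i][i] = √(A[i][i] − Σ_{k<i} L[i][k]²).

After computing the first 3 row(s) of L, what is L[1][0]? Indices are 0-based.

Step 1: L[0][0] = √(9) = 3.
  L[1][0] = (-9) / L[0][0] = -3.
Step 2: L[1][1] = √(16) = 4.
  L[2][0] = (6) / L[0][0] = 2.
  L[2][1] = (4) / L[1][1] = 1.
Step 3: L[2][2] = √(4) = 2.

L[1][0] = -3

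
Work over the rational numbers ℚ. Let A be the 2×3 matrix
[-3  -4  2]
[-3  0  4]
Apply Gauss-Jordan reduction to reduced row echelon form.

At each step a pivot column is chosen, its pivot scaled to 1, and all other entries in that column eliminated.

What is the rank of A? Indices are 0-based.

rank = 2

step 1: normalize row 0 (÷-3) = (1, 4/3, -2/3)
  row 1: subtract -3×row0 = (0, 4, 2)
step 2: normalize row 1 (÷4) = (0, 1, 1/2)
  row 0: subtract 4/3×row1 = (1, 0, -4/3)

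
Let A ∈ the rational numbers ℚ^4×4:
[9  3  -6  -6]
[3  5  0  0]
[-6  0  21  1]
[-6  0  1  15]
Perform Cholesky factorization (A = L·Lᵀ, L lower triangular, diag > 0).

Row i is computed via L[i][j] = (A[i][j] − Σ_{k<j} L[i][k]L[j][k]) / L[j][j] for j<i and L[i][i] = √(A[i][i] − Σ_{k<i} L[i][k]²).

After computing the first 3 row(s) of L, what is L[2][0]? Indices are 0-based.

Step 1: L[0][0] = √(9) = 3.
  L[1][0] = (3) / L[0][0] = 1.
Step 2: L[1][1] = √(4) = 2.
  L[2][0] = (-6) / L[0][0] = -2.
  L[2][1] = (2) / L[1][1] = 1.
Step 3: L[2][2] = √(16) = 4.

L[2][0] = -2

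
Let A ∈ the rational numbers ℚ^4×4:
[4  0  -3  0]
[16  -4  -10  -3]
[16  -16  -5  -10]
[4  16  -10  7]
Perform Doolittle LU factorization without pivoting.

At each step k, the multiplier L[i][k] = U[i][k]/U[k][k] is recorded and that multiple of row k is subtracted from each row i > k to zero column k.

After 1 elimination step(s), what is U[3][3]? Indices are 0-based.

Step 1: pivot at (0,0) is 4.
  row1 ← row1 − (4)·row0  ⇒  L[1][0]=4, U row1=(0, -4, 2, -3)
  row2 ← row2 − (4)·row0  ⇒  L[2][0]=4, U row2=(0, -16, 7, -10)
  row3 ← row3 − (1)·row0  ⇒  L[3][0]=1, U row3=(0, 16, -7, 7)

U[3][3] = 7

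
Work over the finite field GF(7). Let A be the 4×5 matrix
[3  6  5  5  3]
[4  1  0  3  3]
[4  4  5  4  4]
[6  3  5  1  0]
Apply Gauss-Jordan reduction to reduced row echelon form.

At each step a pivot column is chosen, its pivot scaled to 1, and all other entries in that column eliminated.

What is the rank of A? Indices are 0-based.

rank = 4

pivot(0,0)=3: scale R0 → (1, 2, 4, 4, 1)
  clear (1,0): R1 −= (4)R0 → (0, 0, 5, 1, 6)
  clear (2,0): R2 −= (4)R0 → (0, 3, 3, 2, 0)
  clear (3,0): R3 −= (6)R0 → (0, 5, 2, 5, 1)
pivot(1,1): swap R1↔R2
pivot(1,1)=3: scale R1 → (0, 1, 1, 3, 0)
  clear (0,1): R0 −= (2)R1 → (1, 0, 2, 5, 1)
  clear (3,1): R3 −= (5)R1 → (0, 0, 4, 4, 1)
pivot(2,2)=5: scale R2 → (0, 0, 1, 3, 4)
  clear (0,2): R0 −= (2)R2 → (1, 0, 0, 6, 0)
  clear (1,2): R1 −= (1)R2 → (0, 1, 0, 0, 3)
  clear (3,2): R3 −= (4)R2 → (0, 0, 0, 6, 6)
pivot(3,3)=6: scale R3 → (0, 0, 0, 1, 1)
  clear (0,3): R0 −= (6)R3 → (1, 0, 0, 0, 1)
  clear (2,3): R2 −= (3)R3 → (0, 0, 1, 0, 1)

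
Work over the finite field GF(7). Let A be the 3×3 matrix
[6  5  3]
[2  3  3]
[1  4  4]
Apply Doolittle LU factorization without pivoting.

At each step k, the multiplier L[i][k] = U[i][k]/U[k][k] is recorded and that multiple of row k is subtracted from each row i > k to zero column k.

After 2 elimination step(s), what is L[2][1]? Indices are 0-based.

Step 1: pivot at (0,0) is 6.
  row1 ← row1 − (5)·row0  ⇒  L[1][0]=5, U row1=(0, 6, 2)
  row2 ← row2 − (6)·row0  ⇒  L[2][0]=6, U row2=(0, 2, 0)
Step 2: pivot at (1,1) is 6.
  row2 ← row2 − (5)·row1  ⇒  L[2][1]=5, U row2=(0, 0, 4)

L[2][1] = 5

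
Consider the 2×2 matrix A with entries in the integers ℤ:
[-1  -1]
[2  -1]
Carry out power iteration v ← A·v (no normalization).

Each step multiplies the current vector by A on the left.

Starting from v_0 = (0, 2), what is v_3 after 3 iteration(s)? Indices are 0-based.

v_0 = (0, 2).
v_1 = A·v_0 = (-2, -2).
v_2 = A·v_1 = (4, -2).
v_3 = A·v_2 = (-2, 10).

v_3 = (-2, 10)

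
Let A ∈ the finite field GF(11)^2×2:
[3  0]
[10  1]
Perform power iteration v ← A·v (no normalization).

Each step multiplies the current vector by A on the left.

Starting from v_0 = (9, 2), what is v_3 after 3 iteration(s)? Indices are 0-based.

v_3 = (1, 6)

v_0 = (9, 2).
v_1 = A·v_0 = (5, 4).
v_2 = A·v_1 = (4, 10).
v_3 = A·v_2 = (1, 6).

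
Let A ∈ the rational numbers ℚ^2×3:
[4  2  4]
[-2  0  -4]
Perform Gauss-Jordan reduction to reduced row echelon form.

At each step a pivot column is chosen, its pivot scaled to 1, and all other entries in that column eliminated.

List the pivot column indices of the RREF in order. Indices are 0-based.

pivot(0,0)=4: scale R0 → (1, 1/2, 1)
  clear (1,0): R1 −= (-2)R0 → (0, 1, -2)
pivot(1,1)=1: scale R1 → (0, 1, -2)
  clear (0,1): R0 −= (1/2)R1 → (1, 0, 2)

pivot columns: 0, 1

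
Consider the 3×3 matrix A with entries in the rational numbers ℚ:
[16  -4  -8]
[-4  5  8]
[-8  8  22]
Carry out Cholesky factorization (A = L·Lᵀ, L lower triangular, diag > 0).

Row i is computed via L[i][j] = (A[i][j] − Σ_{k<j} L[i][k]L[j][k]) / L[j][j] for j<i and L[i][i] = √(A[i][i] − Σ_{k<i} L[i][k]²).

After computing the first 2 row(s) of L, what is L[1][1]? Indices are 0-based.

Step 1: L[0][0] = √(16) = 4.
  L[1][0] = (-4) / L[0][0] = -1.
Step 2: L[1][1] = √(4) = 2.

L[1][1] = 2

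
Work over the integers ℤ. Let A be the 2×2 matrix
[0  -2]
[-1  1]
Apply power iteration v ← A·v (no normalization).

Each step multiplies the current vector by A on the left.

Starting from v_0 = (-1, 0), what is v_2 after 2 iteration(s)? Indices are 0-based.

v_2 = (-2, 1)

v_0 = (-1, 0).
v_1 = A·v_0 = (0, 1).
v_2 = A·v_1 = (-2, 1).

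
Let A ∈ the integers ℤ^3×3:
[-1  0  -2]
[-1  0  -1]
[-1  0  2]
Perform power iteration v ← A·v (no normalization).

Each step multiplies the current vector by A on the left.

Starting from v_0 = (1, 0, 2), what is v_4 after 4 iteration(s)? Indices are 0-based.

v_4 = (-25, -2, 67)

v_0 = (1, 0, 2).
v_1 = A·v_0 = (-5, -3, 3).
v_2 = A·v_1 = (-1, 2, 11).
v_3 = A·v_2 = (-21, -10, 23).
v_4 = A·v_3 = (-25, -2, 67).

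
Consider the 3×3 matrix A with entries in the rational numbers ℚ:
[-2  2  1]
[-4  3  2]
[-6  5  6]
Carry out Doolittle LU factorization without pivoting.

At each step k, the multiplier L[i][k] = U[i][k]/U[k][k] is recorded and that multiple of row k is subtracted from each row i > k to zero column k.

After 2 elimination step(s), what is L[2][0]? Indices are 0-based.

L[2][0] = 3

Step 1: pivot at (0,0) is -2.
  row1 ← row1 − (2)·row0  ⇒  L[1][0]=2, U row1=(0, -1, 0)
  row2 ← row2 − (3)·row0  ⇒  L[2][0]=3, U row2=(0, -1, 3)
Step 2: pivot at (1,1) is -1.
  row2 ← row2 − (1)·row1  ⇒  L[2][1]=1, U row2=(0, 0, 3)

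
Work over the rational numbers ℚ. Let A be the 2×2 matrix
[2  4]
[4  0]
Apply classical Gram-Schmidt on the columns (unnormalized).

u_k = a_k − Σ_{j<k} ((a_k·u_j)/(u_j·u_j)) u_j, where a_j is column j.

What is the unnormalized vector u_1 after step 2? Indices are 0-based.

Step 1: u_0 = a_0 = (2, 4).
Step 2: u_1 = a_1 − (2/5)·u_0 = (16/5, -8/5).

u_1 = (16/5, -8/5)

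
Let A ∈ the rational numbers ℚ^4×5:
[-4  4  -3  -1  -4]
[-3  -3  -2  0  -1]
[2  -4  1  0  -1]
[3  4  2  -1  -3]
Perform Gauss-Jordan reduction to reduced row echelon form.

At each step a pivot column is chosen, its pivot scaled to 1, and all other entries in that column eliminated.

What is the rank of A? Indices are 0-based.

rank = 4

[1] R0 /= -4  ⇒  (1, -1, 3/4, 1/4, 1)
     R1 -= -3·R0  ⇒  (0, -6, 1/4, 3/4, 2)
     R2 -= 2·R0  ⇒  (0, -2, -1/2, -1/2, -3)
     R3 -= 3·R0  ⇒  (0, 7, -1/4, -7/4, -6)
[2] R1 /= -6  ⇒  (0, 1, -1/24, -1/8, -1/3)
     R0 -= -1·R1  ⇒  (1, 0, 17/24, 1/8, 2/3)
     R2 -= -2·R1  ⇒  (0, 0, -7/12, -3/4, -11/3)
     R3 -= 7·R1  ⇒  (0, 0, 1/24, -7/8, -11/3)
[3] R2 /= -7/12  ⇒  (0, 0, 1, 9/7, 44/7)
     R0 -= 17/24·R2  ⇒  (1, 0, 0, -11/14, -53/14)
     R1 -= -1/24·R2  ⇒  (0, 1, 0, -1/14, -1/14)
     R3 -= 1/24·R2  ⇒  (0, 0, 0, -13/14, -55/14)
[4] R3 /= -13/14  ⇒  (0, 0, 0, 1, 55/13)
     R0 -= -11/14·R3  ⇒  (1, 0, 0, 0, -6/13)
     R1 -= -1/14·R3  ⇒  (0, 1, 0, 0, 3/13)
     R2 -= 9/7·R3  ⇒  (0, 0, 1, 0, 11/13)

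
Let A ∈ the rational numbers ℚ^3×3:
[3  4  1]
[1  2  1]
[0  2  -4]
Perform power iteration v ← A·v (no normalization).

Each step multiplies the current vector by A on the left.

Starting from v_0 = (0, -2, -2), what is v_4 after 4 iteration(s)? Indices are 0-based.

v_4 = (-1130, -402, -532)

v_0 = (0, -2, -2).
v_1 = A·v_0 = (-10, -6, 4).
v_2 = A·v_1 = (-50, -18, -28).
v_3 = A·v_2 = (-250, -114, 76).
v_4 = A·v_3 = (-1130, -402, -532).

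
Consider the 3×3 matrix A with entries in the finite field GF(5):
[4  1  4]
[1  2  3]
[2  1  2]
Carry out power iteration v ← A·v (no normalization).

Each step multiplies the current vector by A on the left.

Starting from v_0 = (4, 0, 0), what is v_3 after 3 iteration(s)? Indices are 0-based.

v_0 = (4, 0, 0).
v_1 = A·v_0 = (1, 4, 3).
v_2 = A·v_1 = (0, 3, 2).
v_3 = A·v_2 = (1, 2, 2).

v_3 = (1, 2, 2)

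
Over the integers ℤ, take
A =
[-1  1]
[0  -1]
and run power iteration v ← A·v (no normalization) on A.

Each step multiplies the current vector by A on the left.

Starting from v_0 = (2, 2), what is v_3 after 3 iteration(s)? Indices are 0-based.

v_3 = (4, -2)

v_0 = (2, 2).
v_1 = A·v_0 = (0, -2).
v_2 = A·v_1 = (-2, 2).
v_3 = A·v_2 = (4, -2).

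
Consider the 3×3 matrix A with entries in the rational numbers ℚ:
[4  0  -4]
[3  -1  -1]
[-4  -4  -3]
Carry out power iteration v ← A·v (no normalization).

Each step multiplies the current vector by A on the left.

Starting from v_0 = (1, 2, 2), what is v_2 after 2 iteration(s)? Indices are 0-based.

v_2 = (56, 7, 74)

v_0 = (1, 2, 2).
v_1 = A·v_0 = (-4, -1, -18).
v_2 = A·v_1 = (56, 7, 74).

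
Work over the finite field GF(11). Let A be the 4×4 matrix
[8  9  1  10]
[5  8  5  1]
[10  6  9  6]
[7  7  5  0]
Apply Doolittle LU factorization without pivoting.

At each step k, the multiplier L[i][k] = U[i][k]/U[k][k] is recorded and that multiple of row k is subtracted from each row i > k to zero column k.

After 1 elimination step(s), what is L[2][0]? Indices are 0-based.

L[2][0] = 4

Step 1: pivot at (0,0) is 8.
  row1 ← row1 − (2)·row0  ⇒  L[1][0]=2, U row1=(0, 1, 3, 3)
  row2 ← row2 − (4)·row0  ⇒  L[2][0]=4, U row2=(0, 3, 5, 10)
  row3 ← row3 − (5)·row0  ⇒  L[3][0]=5, U row3=(0, 6, 0, 5)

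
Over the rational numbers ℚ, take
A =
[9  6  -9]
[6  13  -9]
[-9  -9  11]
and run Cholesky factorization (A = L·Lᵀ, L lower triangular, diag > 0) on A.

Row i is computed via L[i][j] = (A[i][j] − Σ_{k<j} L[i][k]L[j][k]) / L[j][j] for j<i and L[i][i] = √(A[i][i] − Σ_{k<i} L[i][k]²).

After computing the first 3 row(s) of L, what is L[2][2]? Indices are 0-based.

Step 1: L[0][0] = √(9) = 3.
  L[1][0] = (6) / L[0][0] = 2.
Step 2: L[1][1] = √(9) = 3.
  L[2][0] = (-9) / L[0][0] = -3.
  L[2][1] = (-3) / L[1][1] = -1.
Step 3: L[2][2] = √(1) = 1.

L[2][2] = 1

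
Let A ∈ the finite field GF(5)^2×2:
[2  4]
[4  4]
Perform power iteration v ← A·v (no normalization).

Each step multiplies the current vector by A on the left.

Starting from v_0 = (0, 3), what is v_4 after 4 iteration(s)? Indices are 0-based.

v_0 = (0, 3).
v_1 = A·v_0 = (2, 2).
v_2 = A·v_1 = (2, 1).
v_3 = A·v_2 = (3, 2).
v_4 = A·v_3 = (4, 0).

v_4 = (4, 0)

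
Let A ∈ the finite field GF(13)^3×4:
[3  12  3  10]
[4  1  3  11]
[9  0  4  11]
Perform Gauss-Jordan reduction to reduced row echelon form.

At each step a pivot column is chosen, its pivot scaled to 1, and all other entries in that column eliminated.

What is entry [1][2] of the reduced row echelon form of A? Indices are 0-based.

[1] R0 /= 3  ⇒  (1, 4, 1, 12)
     R1 -= 4·R0  ⇒  (0, 11, 12, 2)
     R2 -= 9·R0  ⇒  (0, 3, 8, 7)
[2] R1 /= 11  ⇒  (0, 1, 7, 12)
     R0 -= 4·R1  ⇒  (1, 0, 12, 3)
     R2 -= 3·R1  ⇒  (0, 0, 0, 10)
column 2 empty below row 2
[3] R2 /= 10  ⇒  (0, 0, 0, 1)
     R0 -= 3·R2  ⇒  (1, 0, 12, 0)
     R1 -= 12·R2  ⇒  (0, 1, 7, 0)

M[1][2] = 7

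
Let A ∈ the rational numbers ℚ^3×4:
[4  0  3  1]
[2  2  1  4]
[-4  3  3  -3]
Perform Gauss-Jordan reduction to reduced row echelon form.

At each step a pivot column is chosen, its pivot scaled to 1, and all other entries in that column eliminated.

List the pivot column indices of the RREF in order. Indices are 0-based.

step 1: normalize row 0 (÷4) = (1, 0, 3/4, 1/4)
  row 1: subtract 2×row0 = (0, 2, -1/2, 7/2)
  row 2: subtract -4×row0 = (0, 3, 6, -2)
step 2: normalize row 1 (÷2) = (0, 1, -1/4, 7/4)
  row 2: subtract 3×row1 = (0, 0, 27/4, -29/4)
step 3: normalize row 2 (÷27/4) = (0, 0, 1, -29/27)
  row 0: subtract 3/4×row2 = (1, 0, 0, 19/18)
  row 1: subtract -1/4×row2 = (0, 1, 0, 40/27)

pivot columns: 0, 1, 2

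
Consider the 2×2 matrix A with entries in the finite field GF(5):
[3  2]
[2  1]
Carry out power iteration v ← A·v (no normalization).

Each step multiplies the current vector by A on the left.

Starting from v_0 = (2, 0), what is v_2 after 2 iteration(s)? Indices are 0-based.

v_2 = (1, 1)

v_0 = (2, 0).
v_1 = A·v_0 = (1, 4).
v_2 = A·v_1 = (1, 1).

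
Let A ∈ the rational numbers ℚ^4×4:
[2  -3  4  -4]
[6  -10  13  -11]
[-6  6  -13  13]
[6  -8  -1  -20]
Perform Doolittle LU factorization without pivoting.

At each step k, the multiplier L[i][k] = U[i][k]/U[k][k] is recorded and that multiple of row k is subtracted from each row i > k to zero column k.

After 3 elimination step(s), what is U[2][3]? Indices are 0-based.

[col 0] pivot 2
  R1 -= 3*R0 → (0, -1, 1, 1)  (L[1][0] := 3)
  R2 -= -3*R0 → (0, -3, -1, 1)  (L[2][0] := -3)
  R3 -= 3*R0 → (0, 1, -13, -8)  (L[3][0] := 3)
[col 1] pivot -1
  R2 -= 3*R1 → (0, 0, -4, -2)  (L[2][1] := 3)
  R3 -= -1*R1 → (0, 0, -12, -7)  (L[3][1] := -1)
[col 2] pivot -4
  R3 -= 3*R2 → (0, 0, 0, -1)  (L[3][2] := 3)

U[2][3] = -2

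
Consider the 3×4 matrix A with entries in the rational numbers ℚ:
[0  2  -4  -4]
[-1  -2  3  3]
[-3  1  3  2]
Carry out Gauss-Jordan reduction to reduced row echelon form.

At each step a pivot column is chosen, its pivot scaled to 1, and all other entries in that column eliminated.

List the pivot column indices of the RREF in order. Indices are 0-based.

step 1: exchange rows 0,1
step 1: normalize row 0 (÷-1) = (1, 2, -3, -3)
  row 2: subtract -3×row0 = (0, 7, -6, -7)
step 2: normalize row 1 (÷2) = (0, 1, -2, -2)
  row 0: subtract 2×row1 = (1, 0, 1, 1)
  row 2: subtract 7×row1 = (0, 0, 8, 7)
step 3: normalize row 2 (÷8) = (0, 0, 1, 7/8)
  row 0: subtract 1×row2 = (1, 0, 0, 1/8)
  row 1: subtract -2×row2 = (0, 1, 0, -1/4)

pivot columns: 0, 1, 2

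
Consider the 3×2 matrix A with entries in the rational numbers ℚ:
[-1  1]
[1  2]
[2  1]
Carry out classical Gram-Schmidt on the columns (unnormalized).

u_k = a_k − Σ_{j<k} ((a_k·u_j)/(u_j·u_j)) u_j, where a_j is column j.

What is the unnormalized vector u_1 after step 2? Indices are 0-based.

u_1 = (3/2, 3/2, 0)

Step 1: u_0 = a_0 = (-1, 1, 2).
Step 2: u_1 = a_1 − (1/2)·u_0 = (3/2, 3/2, 0).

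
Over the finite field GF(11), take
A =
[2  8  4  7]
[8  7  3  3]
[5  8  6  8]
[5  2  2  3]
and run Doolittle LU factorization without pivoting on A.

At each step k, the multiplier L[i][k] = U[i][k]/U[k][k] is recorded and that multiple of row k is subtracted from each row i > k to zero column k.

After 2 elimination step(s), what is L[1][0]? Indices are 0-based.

[col 0] pivot 2
  R1 -= 4*R0 → (0, 8, 9, 8)  (L[1][0] := 4)
  R2 -= 8*R0 → (0, 10, 7, 7)  (L[2][0] := 8)
  R3 -= 8*R0 → (0, 4, 3, 2)  (L[3][0] := 8)
[col 1] pivot 8
  R2 -= 4*R1 → (0, 0, 4, 8)  (L[2][1] := 4)
  R3 -= 6*R1 → (0, 0, 4, 9)  (L[3][1] := 6)

L[1][0] = 4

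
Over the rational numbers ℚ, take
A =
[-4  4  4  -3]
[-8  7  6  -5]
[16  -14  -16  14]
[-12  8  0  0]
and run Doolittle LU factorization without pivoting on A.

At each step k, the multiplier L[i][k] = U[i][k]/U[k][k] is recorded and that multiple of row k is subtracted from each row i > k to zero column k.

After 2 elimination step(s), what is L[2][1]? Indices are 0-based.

L[2][1] = -2

Step 1: pivot at (0,0) is -4.
  row1 ← row1 − (2)·row0  ⇒  L[1][0]=2, U row1=(0, -1, -2, 1)
  row2 ← row2 − (-4)·row0  ⇒  L[2][0]=-4, U row2=(0, 2, 0, 2)
  row3 ← row3 − (3)·row0  ⇒  L[3][0]=3, U row3=(0, -4, -12, 9)
Step 2: pivot at (1,1) is -1.
  row2 ← row2 − (-2)·row1  ⇒  L[2][1]=-2, U row2=(0, 0, -4, 4)
  row3 ← row3 − (4)·row1  ⇒  L[3][1]=4, U row3=(0, 0, -4, 5)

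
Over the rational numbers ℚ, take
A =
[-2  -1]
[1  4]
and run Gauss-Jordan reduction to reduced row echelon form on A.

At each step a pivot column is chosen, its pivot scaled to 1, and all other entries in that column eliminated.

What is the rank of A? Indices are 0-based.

step 1: normalize row 0 (÷-2) = (1, 1/2)
  row 1: subtract 1×row0 = (0, 7/2)
step 2: normalize row 1 (÷7/2) = (0, 1)
  row 0: subtract 1/2×row1 = (1, 0)

rank = 2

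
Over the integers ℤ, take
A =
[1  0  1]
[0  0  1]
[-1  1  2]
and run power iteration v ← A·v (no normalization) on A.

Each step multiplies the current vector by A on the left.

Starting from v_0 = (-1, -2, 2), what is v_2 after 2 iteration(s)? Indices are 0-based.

v_0 = (-1, -2, 2).
v_1 = A·v_0 = (1, 2, 3).
v_2 = A·v_1 = (4, 3, 7).

v_2 = (4, 3, 7)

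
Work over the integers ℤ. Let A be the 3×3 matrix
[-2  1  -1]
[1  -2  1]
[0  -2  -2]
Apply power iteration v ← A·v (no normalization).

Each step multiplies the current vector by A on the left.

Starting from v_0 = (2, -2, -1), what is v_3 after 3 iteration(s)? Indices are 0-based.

v_0 = (2, -2, -1).
v_1 = A·v_0 = (-5, 5, 6).
v_2 = A·v_1 = (9, -9, -22).
v_3 = A·v_2 = (-5, 5, 62).

v_3 = (-5, 5, 62)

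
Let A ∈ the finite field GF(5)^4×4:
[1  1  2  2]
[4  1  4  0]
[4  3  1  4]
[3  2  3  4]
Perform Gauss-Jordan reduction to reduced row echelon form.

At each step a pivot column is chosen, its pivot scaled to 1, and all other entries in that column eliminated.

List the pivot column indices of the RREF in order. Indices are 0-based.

pivot columns: 0, 1, 2, 3

step 1: normalize row 0 (÷1) = (1, 1, 2, 2)
  row 1: subtract 4×row0 = (0, 2, 1, 2)
  row 2: subtract 4×row0 = (0, 4, 3, 1)
  row 3: subtract 3×row0 = (0, 4, 2, 3)
step 2: normalize row 1 (÷2) = (0, 1, 3, 1)
  row 0: subtract 1×row1 = (1, 0, 4, 1)
  row 2: subtract 4×row1 = (0, 0, 1, 2)
  row 3: subtract 4×row1 = (0, 0, 0, 4)
step 3: normalize row 2 (÷1) = (0, 0, 1, 2)
  row 0: subtract 4×row2 = (1, 0, 0, 3)
  row 1: subtract 3×row2 = (0, 1, 0, 0)
step 4: normalize row 3 (÷4) = (0, 0, 0, 1)
  row 0: subtract 3×row3 = (1, 0, 0, 0)
  row 2: subtract 2×row3 = (0, 0, 1, 0)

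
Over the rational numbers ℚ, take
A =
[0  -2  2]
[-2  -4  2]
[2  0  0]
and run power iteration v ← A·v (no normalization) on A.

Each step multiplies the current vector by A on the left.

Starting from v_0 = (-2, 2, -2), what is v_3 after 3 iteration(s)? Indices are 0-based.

v_3 = (-112, -208, 16)

v_0 = (-2, 2, -2).
v_1 = A·v_0 = (-8, -8, -4).
v_2 = A·v_1 = (8, 40, -16).
v_3 = A·v_2 = (-112, -208, 16).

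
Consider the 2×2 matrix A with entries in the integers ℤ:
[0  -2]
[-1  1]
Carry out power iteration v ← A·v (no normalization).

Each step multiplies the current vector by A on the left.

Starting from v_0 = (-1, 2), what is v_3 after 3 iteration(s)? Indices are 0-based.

v_3 = (-14, 13)

v_0 = (-1, 2).
v_1 = A·v_0 = (-4, 3).
v_2 = A·v_1 = (-6, 7).
v_3 = A·v_2 = (-14, 13).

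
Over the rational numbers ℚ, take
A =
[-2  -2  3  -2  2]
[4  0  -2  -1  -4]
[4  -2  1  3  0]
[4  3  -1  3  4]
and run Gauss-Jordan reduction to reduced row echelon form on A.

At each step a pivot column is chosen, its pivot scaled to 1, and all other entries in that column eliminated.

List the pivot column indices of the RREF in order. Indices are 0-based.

step 1: normalize row 0 (÷-2) = (1, 1, -3/2, 1, -1)
  row 1: subtract 4×row0 = (0, -4, 4, -5, 0)
  row 2: subtract 4×row0 = (0, -6, 7, -1, 4)
  row 3: subtract 4×row0 = (0, -1, 5, -1, 8)
step 2: normalize row 1 (÷-4) = (0, 1, -1, 5/4, 0)
  row 0: subtract 1×row1 = (1, 0, -1/2, -1/4, -1)
  row 2: subtract -6×row1 = (0, 0, 1, 13/2, 4)
  row 3: subtract -1×row1 = (0, 0, 4, 1/4, 8)
step 3: normalize row 2 (÷1) = (0, 0, 1, 13/2, 4)
  row 0: subtract -1/2×row2 = (1, 0, 0, 3, 1)
  row 1: subtract -1×row2 = (0, 1, 0, 31/4, 4)
  row 3: subtract 4×row2 = (0, 0, 0, -103/4, -8)
step 4: normalize row 3 (÷-103/4) = (0, 0, 0, 1, 32/103)
  row 0: subtract 3×row3 = (1, 0, 0, 0, 7/103)
  row 1: subtract 31/4×row3 = (0, 1, 0, 0, 164/103)
  row 2: subtract 13/2×row3 = (0, 0, 1, 0, 204/103)

pivot columns: 0, 1, 2, 3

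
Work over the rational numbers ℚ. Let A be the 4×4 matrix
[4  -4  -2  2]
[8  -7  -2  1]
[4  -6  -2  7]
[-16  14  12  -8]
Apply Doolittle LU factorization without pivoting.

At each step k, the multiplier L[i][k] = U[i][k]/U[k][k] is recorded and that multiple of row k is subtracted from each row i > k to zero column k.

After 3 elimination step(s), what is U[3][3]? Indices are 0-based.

Step 1: pivot at (0,0) is 4.
  row1 ← row1 − (2)·row0  ⇒  L[1][0]=2, U row1=(0, 1, 2, -3)
  row2 ← row2 − (1)·row0  ⇒  L[2][0]=1, U row2=(0, -2, 0, 5)
  row3 ← row3 − (-4)·row0  ⇒  L[3][0]=-4, U row3=(0, -2, 4, 0)
Step 2: pivot at (1,1) is 1.
  row2 ← row2 − (-2)·row1  ⇒  L[2][1]=-2, U row2=(0, 0, 4, -1)
  row3 ← row3 − (-2)·row1  ⇒  L[3][1]=-2, U row3=(0, 0, 8, -6)
Step 3: pivot at (2,2) is 4.
  row3 ← row3 − (2)·row2  ⇒  L[3][2]=2, U row3=(0, 0, 0, -4)

U[3][3] = -4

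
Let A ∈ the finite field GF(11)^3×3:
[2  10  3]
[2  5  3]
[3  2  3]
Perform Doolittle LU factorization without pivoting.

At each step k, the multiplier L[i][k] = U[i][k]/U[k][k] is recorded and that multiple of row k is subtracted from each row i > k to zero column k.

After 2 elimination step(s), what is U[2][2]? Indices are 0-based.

k=0: U[0][0]=2
  eliminate (1,0): mult=1, new row 1: (0, 6, 0); set L[1][0]=1
  eliminate (2,0): mult=7, new row 2: (0, 9, 4); set L[2][0]=7
k=1: U[1][1]=6
  eliminate (2,1): mult=7, new row 2: (0, 0, 4); set L[2][1]=7

U[2][2] = 4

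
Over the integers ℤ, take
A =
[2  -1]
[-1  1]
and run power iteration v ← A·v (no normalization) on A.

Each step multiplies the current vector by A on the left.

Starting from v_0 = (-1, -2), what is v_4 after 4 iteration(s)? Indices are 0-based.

v_4 = (8, -5)

v_0 = (-1, -2).
v_1 = A·v_0 = (0, -1).
v_2 = A·v_1 = (1, -1).
v_3 = A·v_2 = (3, -2).
v_4 = A·v_3 = (8, -5).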